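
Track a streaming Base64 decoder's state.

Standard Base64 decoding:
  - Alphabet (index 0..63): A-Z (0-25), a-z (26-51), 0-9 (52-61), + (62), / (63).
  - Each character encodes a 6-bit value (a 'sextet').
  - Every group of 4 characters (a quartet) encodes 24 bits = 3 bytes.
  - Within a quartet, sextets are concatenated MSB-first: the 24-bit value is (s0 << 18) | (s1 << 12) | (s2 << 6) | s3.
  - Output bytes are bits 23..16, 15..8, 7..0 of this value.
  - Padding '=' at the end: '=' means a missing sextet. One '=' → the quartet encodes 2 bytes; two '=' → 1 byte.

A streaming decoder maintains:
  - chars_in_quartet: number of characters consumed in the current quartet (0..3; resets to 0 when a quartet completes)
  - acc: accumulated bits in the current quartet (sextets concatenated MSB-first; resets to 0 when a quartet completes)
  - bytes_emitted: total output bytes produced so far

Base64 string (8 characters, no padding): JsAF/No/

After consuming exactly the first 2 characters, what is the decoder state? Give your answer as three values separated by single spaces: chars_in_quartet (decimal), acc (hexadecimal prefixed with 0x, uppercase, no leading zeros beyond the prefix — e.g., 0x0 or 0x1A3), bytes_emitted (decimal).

Answer: 2 0x26C 0

Derivation:
After char 0 ('J'=9): chars_in_quartet=1 acc=0x9 bytes_emitted=0
After char 1 ('s'=44): chars_in_quartet=2 acc=0x26C bytes_emitted=0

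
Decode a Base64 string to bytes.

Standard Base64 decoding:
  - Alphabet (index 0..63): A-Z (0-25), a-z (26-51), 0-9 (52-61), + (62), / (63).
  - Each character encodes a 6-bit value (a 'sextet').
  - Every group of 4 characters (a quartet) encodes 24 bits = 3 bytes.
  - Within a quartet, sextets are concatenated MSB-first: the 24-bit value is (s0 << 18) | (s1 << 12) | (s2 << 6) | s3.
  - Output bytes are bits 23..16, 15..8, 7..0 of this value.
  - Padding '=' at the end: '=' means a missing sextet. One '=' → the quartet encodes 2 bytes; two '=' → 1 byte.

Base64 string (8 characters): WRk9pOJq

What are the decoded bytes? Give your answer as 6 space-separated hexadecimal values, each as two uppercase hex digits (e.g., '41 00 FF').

Answer: 59 19 3D A4 E2 6A

Derivation:
After char 0 ('W'=22): chars_in_quartet=1 acc=0x16 bytes_emitted=0
After char 1 ('R'=17): chars_in_quartet=2 acc=0x591 bytes_emitted=0
After char 2 ('k'=36): chars_in_quartet=3 acc=0x16464 bytes_emitted=0
After char 3 ('9'=61): chars_in_quartet=4 acc=0x59193D -> emit 59 19 3D, reset; bytes_emitted=3
After char 4 ('p'=41): chars_in_quartet=1 acc=0x29 bytes_emitted=3
After char 5 ('O'=14): chars_in_quartet=2 acc=0xA4E bytes_emitted=3
After char 6 ('J'=9): chars_in_quartet=3 acc=0x29389 bytes_emitted=3
After char 7 ('q'=42): chars_in_quartet=4 acc=0xA4E26A -> emit A4 E2 6A, reset; bytes_emitted=6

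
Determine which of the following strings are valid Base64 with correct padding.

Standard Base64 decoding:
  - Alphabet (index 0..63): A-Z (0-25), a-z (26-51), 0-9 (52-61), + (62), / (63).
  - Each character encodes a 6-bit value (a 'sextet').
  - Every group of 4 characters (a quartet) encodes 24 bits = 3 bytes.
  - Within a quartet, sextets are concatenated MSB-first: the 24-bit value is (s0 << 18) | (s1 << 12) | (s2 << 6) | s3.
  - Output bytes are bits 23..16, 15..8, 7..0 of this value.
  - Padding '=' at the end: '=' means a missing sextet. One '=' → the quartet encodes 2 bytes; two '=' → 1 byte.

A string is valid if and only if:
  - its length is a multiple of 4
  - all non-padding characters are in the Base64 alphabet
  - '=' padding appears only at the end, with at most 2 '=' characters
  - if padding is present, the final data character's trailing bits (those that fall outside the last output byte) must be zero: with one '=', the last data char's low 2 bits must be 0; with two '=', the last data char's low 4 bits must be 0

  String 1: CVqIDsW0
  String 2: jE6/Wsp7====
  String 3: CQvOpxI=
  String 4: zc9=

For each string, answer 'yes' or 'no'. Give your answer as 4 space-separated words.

Answer: yes no yes no

Derivation:
String 1: 'CVqIDsW0' → valid
String 2: 'jE6/Wsp7====' → invalid (4 pad chars (max 2))
String 3: 'CQvOpxI=' → valid
String 4: 'zc9=' → invalid (bad trailing bits)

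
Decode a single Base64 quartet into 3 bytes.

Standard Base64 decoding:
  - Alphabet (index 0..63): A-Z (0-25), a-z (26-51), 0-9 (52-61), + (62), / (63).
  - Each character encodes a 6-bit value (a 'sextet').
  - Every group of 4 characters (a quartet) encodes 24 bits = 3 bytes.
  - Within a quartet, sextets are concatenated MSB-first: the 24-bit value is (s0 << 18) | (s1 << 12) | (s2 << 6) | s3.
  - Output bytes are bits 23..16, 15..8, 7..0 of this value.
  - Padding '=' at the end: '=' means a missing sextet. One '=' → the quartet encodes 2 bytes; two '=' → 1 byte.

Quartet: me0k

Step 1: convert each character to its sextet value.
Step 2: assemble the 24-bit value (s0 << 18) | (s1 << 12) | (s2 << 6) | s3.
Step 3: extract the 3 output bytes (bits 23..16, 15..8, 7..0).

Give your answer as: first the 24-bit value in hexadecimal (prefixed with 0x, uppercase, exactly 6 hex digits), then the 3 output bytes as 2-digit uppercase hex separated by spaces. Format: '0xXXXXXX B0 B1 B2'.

Answer: 0x99ED24 99 ED 24

Derivation:
Sextets: m=38, e=30, 0=52, k=36
24-bit: (38<<18) | (30<<12) | (52<<6) | 36
      = 0x980000 | 0x01E000 | 0x000D00 | 0x000024
      = 0x99ED24
Bytes: (v>>16)&0xFF=99, (v>>8)&0xFF=ED, v&0xFF=24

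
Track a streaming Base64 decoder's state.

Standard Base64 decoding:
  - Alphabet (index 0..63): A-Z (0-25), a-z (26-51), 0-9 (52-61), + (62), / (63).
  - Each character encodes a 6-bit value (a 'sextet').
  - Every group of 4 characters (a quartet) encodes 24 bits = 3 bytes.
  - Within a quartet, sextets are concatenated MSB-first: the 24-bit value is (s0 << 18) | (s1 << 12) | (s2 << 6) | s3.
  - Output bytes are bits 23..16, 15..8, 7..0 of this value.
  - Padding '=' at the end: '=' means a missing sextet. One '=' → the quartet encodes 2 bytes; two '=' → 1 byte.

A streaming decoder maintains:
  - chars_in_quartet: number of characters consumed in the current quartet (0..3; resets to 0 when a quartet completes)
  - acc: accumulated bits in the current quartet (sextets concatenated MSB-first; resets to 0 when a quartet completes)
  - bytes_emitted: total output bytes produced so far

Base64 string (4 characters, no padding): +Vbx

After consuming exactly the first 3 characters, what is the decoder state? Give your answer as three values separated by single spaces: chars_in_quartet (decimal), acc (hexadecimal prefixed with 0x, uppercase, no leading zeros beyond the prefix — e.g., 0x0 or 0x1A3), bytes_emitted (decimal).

Answer: 3 0x3E55B 0

Derivation:
After char 0 ('+'=62): chars_in_quartet=1 acc=0x3E bytes_emitted=0
After char 1 ('V'=21): chars_in_quartet=2 acc=0xF95 bytes_emitted=0
After char 2 ('b'=27): chars_in_quartet=3 acc=0x3E55B bytes_emitted=0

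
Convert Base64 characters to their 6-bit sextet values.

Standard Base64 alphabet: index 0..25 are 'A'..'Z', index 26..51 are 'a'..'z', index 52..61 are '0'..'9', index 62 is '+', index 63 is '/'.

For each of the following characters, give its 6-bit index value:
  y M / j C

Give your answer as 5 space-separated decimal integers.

'y': a..z range, 26 + ord('y') − ord('a') = 50
'M': A..Z range, ord('M') − ord('A') = 12
'/': index 63
'j': a..z range, 26 + ord('j') − ord('a') = 35
'C': A..Z range, ord('C') − ord('A') = 2

Answer: 50 12 63 35 2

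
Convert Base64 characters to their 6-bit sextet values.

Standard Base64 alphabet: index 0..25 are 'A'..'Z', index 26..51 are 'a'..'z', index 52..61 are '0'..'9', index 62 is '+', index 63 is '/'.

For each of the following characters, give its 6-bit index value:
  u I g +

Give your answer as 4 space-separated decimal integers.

'u': a..z range, 26 + ord('u') − ord('a') = 46
'I': A..Z range, ord('I') − ord('A') = 8
'g': a..z range, 26 + ord('g') − ord('a') = 32
'+': index 62

Answer: 46 8 32 62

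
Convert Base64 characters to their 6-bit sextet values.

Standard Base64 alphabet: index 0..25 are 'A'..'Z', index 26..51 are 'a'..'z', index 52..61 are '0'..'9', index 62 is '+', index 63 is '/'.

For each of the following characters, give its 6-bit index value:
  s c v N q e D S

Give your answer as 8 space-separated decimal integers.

's': a..z range, 26 + ord('s') − ord('a') = 44
'c': a..z range, 26 + ord('c') − ord('a') = 28
'v': a..z range, 26 + ord('v') − ord('a') = 47
'N': A..Z range, ord('N') − ord('A') = 13
'q': a..z range, 26 + ord('q') − ord('a') = 42
'e': a..z range, 26 + ord('e') − ord('a') = 30
'D': A..Z range, ord('D') − ord('A') = 3
'S': A..Z range, ord('S') − ord('A') = 18

Answer: 44 28 47 13 42 30 3 18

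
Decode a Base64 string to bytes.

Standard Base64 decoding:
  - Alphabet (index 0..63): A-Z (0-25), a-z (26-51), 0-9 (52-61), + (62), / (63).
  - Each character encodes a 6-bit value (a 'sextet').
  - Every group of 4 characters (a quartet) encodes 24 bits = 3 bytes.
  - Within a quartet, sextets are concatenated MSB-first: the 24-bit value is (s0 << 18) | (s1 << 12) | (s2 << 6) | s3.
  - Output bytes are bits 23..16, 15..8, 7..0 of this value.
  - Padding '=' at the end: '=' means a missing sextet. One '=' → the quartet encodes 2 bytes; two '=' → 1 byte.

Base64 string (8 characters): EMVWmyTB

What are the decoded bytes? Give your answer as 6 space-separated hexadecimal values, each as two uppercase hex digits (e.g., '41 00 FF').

Answer: 10 C5 56 9B 24 C1

Derivation:
After char 0 ('E'=4): chars_in_quartet=1 acc=0x4 bytes_emitted=0
After char 1 ('M'=12): chars_in_quartet=2 acc=0x10C bytes_emitted=0
After char 2 ('V'=21): chars_in_quartet=3 acc=0x4315 bytes_emitted=0
After char 3 ('W'=22): chars_in_quartet=4 acc=0x10C556 -> emit 10 C5 56, reset; bytes_emitted=3
After char 4 ('m'=38): chars_in_quartet=1 acc=0x26 bytes_emitted=3
After char 5 ('y'=50): chars_in_quartet=2 acc=0x9B2 bytes_emitted=3
After char 6 ('T'=19): chars_in_quartet=3 acc=0x26C93 bytes_emitted=3
After char 7 ('B'=1): chars_in_quartet=4 acc=0x9B24C1 -> emit 9B 24 C1, reset; bytes_emitted=6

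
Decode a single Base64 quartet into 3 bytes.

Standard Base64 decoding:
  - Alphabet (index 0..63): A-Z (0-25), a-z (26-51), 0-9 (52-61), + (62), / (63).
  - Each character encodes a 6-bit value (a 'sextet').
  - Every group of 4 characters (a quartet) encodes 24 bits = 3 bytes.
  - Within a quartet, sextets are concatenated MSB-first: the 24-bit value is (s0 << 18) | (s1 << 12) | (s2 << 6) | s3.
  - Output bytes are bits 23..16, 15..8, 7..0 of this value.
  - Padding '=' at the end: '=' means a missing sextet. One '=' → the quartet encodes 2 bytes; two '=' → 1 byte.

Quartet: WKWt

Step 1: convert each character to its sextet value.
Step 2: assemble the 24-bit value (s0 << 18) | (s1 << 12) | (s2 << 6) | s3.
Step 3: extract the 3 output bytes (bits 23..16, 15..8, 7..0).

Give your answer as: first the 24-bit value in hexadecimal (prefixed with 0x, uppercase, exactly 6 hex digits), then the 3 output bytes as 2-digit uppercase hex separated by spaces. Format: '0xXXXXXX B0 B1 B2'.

Sextets: W=22, K=10, W=22, t=45
24-bit: (22<<18) | (10<<12) | (22<<6) | 45
      = 0x580000 | 0x00A000 | 0x000580 | 0x00002D
      = 0x58A5AD
Bytes: (v>>16)&0xFF=58, (v>>8)&0xFF=A5, v&0xFF=AD

Answer: 0x58A5AD 58 A5 AD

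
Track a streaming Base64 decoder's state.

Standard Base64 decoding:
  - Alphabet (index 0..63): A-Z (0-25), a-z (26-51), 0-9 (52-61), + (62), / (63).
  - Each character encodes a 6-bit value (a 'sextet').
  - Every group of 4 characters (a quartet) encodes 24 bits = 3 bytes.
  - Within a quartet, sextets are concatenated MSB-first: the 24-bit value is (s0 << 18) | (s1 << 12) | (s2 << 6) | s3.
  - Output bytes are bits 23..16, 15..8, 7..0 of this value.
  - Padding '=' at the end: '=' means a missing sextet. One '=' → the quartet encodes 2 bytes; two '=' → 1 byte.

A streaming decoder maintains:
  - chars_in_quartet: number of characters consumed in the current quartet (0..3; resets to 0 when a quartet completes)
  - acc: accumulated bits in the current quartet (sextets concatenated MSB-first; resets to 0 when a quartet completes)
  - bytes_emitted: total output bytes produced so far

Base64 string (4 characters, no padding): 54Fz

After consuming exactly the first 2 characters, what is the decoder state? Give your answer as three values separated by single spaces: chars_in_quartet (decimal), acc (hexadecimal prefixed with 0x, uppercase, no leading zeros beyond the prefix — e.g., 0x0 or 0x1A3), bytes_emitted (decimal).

Answer: 2 0xE78 0

Derivation:
After char 0 ('5'=57): chars_in_quartet=1 acc=0x39 bytes_emitted=0
After char 1 ('4'=56): chars_in_quartet=2 acc=0xE78 bytes_emitted=0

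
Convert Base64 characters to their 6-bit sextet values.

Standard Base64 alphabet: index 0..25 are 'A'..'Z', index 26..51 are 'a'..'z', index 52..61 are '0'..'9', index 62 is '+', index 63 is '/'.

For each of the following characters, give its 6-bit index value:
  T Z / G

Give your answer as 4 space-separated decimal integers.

Answer: 19 25 63 6

Derivation:
'T': A..Z range, ord('T') − ord('A') = 19
'Z': A..Z range, ord('Z') − ord('A') = 25
'/': index 63
'G': A..Z range, ord('G') − ord('A') = 6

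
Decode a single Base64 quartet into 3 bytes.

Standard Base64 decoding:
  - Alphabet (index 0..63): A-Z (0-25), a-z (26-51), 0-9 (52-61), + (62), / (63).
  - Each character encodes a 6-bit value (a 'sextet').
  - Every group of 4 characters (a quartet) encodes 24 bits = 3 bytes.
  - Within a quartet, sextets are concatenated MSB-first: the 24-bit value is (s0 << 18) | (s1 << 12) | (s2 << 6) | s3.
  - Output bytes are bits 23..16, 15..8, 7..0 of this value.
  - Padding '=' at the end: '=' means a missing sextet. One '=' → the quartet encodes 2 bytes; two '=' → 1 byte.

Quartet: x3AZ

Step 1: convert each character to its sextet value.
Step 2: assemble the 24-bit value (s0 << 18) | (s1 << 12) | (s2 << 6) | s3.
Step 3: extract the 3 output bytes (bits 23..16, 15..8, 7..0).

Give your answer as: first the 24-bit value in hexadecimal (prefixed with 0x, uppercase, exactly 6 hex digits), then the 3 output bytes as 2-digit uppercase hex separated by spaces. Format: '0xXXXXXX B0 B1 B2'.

Sextets: x=49, 3=55, A=0, Z=25
24-bit: (49<<18) | (55<<12) | (0<<6) | 25
      = 0xC40000 | 0x037000 | 0x000000 | 0x000019
      = 0xC77019
Bytes: (v>>16)&0xFF=C7, (v>>8)&0xFF=70, v&0xFF=19

Answer: 0xC77019 C7 70 19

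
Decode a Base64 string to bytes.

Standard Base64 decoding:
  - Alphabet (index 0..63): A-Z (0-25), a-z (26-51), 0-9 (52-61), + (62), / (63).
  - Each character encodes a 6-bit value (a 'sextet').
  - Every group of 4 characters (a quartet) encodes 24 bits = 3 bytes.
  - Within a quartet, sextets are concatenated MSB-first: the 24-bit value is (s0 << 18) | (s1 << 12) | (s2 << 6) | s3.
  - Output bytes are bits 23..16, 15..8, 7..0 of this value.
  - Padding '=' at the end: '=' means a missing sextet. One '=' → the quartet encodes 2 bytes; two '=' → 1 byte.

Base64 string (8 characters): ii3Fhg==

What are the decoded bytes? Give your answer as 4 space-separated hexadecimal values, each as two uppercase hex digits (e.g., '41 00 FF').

Answer: 8A 2D C5 86

Derivation:
After char 0 ('i'=34): chars_in_quartet=1 acc=0x22 bytes_emitted=0
After char 1 ('i'=34): chars_in_quartet=2 acc=0x8A2 bytes_emitted=0
After char 2 ('3'=55): chars_in_quartet=3 acc=0x228B7 bytes_emitted=0
After char 3 ('F'=5): chars_in_quartet=4 acc=0x8A2DC5 -> emit 8A 2D C5, reset; bytes_emitted=3
After char 4 ('h'=33): chars_in_quartet=1 acc=0x21 bytes_emitted=3
After char 5 ('g'=32): chars_in_quartet=2 acc=0x860 bytes_emitted=3
Padding '==': partial quartet acc=0x860 -> emit 86; bytes_emitted=4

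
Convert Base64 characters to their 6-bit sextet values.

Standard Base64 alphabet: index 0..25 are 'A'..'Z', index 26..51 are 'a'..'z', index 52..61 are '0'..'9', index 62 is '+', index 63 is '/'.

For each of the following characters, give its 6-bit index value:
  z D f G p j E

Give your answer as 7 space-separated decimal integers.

Answer: 51 3 31 6 41 35 4

Derivation:
'z': a..z range, 26 + ord('z') − ord('a') = 51
'D': A..Z range, ord('D') − ord('A') = 3
'f': a..z range, 26 + ord('f') − ord('a') = 31
'G': A..Z range, ord('G') − ord('A') = 6
'p': a..z range, 26 + ord('p') − ord('a') = 41
'j': a..z range, 26 + ord('j') − ord('a') = 35
'E': A..Z range, ord('E') − ord('A') = 4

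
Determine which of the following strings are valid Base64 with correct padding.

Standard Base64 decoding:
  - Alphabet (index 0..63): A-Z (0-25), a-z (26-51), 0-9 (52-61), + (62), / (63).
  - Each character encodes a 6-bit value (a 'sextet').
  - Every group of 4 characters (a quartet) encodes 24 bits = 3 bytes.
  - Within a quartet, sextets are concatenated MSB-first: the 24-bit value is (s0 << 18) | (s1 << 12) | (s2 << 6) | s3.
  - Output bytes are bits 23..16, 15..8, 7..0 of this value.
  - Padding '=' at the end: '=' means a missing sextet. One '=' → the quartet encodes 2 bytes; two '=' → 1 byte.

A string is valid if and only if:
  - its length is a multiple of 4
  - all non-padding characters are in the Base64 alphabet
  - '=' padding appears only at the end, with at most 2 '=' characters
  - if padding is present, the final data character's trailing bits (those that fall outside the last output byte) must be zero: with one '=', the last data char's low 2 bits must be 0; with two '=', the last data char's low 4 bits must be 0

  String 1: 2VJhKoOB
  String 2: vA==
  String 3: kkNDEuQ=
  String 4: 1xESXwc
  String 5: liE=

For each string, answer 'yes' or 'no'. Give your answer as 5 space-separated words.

Answer: yes yes yes no yes

Derivation:
String 1: '2VJhKoOB' → valid
String 2: 'vA==' → valid
String 3: 'kkNDEuQ=' → valid
String 4: '1xESXwc' → invalid (len=7 not mult of 4)
String 5: 'liE=' → valid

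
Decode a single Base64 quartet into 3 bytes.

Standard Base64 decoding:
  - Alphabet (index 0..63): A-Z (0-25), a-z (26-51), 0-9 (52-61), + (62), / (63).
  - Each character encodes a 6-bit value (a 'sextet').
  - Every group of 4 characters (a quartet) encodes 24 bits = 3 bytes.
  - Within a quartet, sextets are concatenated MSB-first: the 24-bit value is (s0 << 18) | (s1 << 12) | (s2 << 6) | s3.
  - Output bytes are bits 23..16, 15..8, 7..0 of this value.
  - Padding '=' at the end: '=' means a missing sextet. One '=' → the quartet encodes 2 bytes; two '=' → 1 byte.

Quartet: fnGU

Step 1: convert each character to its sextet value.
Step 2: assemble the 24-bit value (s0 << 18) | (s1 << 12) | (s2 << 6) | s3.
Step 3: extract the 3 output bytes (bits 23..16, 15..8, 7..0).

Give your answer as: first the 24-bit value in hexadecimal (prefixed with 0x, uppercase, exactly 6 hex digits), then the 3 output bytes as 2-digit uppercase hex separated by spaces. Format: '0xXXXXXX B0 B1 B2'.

Answer: 0x7E7194 7E 71 94

Derivation:
Sextets: f=31, n=39, G=6, U=20
24-bit: (31<<18) | (39<<12) | (6<<6) | 20
      = 0x7C0000 | 0x027000 | 0x000180 | 0x000014
      = 0x7E7194
Bytes: (v>>16)&0xFF=7E, (v>>8)&0xFF=71, v&0xFF=94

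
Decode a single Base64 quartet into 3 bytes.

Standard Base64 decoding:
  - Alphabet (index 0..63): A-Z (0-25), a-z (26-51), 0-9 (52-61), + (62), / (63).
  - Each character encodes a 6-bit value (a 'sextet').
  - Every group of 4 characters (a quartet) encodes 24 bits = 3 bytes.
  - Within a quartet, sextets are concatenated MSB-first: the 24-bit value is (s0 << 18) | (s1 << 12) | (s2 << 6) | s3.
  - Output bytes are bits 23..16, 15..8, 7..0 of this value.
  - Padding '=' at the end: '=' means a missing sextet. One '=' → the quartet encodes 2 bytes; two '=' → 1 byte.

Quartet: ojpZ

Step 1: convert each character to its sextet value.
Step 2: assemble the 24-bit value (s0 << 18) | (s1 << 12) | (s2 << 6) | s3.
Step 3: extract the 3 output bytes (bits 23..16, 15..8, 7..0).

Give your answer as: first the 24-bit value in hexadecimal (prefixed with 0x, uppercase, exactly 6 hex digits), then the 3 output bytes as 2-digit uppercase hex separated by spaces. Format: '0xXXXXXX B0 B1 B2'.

Answer: 0xA23A59 A2 3A 59

Derivation:
Sextets: o=40, j=35, p=41, Z=25
24-bit: (40<<18) | (35<<12) | (41<<6) | 25
      = 0xA00000 | 0x023000 | 0x000A40 | 0x000019
      = 0xA23A59
Bytes: (v>>16)&0xFF=A2, (v>>8)&0xFF=3A, v&0xFF=59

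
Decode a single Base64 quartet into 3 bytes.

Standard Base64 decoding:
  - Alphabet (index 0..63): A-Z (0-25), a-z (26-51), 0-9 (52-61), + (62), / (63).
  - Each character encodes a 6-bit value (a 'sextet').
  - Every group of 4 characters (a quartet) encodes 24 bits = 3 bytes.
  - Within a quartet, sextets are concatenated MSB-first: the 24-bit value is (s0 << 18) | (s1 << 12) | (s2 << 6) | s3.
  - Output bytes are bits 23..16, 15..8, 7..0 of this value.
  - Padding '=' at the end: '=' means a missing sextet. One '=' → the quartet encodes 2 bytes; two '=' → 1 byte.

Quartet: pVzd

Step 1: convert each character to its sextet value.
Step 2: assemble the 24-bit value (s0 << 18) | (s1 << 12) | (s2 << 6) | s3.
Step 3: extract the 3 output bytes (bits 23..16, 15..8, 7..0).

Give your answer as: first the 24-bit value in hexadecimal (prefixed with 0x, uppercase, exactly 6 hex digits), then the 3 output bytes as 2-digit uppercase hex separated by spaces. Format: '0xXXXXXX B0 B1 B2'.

Sextets: p=41, V=21, z=51, d=29
24-bit: (41<<18) | (21<<12) | (51<<6) | 29
      = 0xA40000 | 0x015000 | 0x000CC0 | 0x00001D
      = 0xA55CDD
Bytes: (v>>16)&0xFF=A5, (v>>8)&0xFF=5C, v&0xFF=DD

Answer: 0xA55CDD A5 5C DD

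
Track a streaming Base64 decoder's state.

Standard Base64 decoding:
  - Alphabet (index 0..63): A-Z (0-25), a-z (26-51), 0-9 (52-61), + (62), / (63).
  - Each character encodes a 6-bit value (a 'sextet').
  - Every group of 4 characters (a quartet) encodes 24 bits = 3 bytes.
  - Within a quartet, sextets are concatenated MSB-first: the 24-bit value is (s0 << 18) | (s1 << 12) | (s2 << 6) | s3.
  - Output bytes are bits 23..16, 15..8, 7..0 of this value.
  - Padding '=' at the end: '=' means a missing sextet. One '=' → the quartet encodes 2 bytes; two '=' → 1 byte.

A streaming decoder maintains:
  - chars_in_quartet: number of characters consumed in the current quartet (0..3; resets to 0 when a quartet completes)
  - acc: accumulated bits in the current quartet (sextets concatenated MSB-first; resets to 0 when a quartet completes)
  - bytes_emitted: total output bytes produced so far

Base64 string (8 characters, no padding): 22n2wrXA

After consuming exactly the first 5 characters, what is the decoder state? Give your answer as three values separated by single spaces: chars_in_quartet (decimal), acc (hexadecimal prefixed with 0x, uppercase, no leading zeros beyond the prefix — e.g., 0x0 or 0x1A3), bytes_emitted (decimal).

Answer: 1 0x30 3

Derivation:
After char 0 ('2'=54): chars_in_quartet=1 acc=0x36 bytes_emitted=0
After char 1 ('2'=54): chars_in_quartet=2 acc=0xDB6 bytes_emitted=0
After char 2 ('n'=39): chars_in_quartet=3 acc=0x36DA7 bytes_emitted=0
After char 3 ('2'=54): chars_in_quartet=4 acc=0xDB69F6 -> emit DB 69 F6, reset; bytes_emitted=3
After char 4 ('w'=48): chars_in_quartet=1 acc=0x30 bytes_emitted=3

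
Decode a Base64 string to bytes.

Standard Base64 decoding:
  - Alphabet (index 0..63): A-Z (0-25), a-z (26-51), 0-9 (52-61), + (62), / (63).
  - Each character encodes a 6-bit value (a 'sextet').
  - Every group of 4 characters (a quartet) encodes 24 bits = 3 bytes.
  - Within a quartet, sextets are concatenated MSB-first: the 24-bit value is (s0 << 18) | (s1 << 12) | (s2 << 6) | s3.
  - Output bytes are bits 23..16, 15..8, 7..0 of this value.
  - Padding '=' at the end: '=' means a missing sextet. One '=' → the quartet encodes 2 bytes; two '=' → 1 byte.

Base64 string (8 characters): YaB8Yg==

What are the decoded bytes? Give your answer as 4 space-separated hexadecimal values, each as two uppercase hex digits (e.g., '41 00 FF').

Answer: 61 A0 7C 62

Derivation:
After char 0 ('Y'=24): chars_in_quartet=1 acc=0x18 bytes_emitted=0
After char 1 ('a'=26): chars_in_quartet=2 acc=0x61A bytes_emitted=0
After char 2 ('B'=1): chars_in_quartet=3 acc=0x18681 bytes_emitted=0
After char 3 ('8'=60): chars_in_quartet=4 acc=0x61A07C -> emit 61 A0 7C, reset; bytes_emitted=3
After char 4 ('Y'=24): chars_in_quartet=1 acc=0x18 bytes_emitted=3
After char 5 ('g'=32): chars_in_quartet=2 acc=0x620 bytes_emitted=3
Padding '==': partial quartet acc=0x620 -> emit 62; bytes_emitted=4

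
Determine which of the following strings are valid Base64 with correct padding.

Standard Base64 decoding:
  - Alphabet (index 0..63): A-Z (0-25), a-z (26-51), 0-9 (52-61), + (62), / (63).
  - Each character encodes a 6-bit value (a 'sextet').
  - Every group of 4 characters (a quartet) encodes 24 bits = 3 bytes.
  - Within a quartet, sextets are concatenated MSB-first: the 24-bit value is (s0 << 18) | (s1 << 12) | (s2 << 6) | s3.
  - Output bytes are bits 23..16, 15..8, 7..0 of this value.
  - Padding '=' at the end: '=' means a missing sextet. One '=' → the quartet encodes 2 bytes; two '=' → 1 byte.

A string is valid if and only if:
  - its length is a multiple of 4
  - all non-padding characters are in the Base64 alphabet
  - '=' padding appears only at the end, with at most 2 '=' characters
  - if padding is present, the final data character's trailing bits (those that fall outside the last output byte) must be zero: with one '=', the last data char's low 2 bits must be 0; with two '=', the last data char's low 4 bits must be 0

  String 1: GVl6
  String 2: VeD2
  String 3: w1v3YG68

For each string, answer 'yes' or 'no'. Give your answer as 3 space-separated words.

Answer: yes yes yes

Derivation:
String 1: 'GVl6' → valid
String 2: 'VeD2' → valid
String 3: 'w1v3YG68' → valid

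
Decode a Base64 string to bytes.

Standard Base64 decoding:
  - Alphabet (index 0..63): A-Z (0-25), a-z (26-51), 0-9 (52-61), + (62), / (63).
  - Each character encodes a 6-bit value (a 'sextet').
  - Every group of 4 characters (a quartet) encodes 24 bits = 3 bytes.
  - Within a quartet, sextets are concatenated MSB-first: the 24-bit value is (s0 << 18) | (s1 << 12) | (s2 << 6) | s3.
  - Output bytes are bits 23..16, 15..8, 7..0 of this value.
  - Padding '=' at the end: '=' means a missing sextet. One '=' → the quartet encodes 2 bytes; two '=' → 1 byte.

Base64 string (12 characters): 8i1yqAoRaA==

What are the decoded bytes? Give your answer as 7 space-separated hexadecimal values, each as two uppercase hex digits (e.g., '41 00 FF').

Answer: F2 2D 72 A8 0A 11 68

Derivation:
After char 0 ('8'=60): chars_in_quartet=1 acc=0x3C bytes_emitted=0
After char 1 ('i'=34): chars_in_quartet=2 acc=0xF22 bytes_emitted=0
After char 2 ('1'=53): chars_in_quartet=3 acc=0x3C8B5 bytes_emitted=0
After char 3 ('y'=50): chars_in_quartet=4 acc=0xF22D72 -> emit F2 2D 72, reset; bytes_emitted=3
After char 4 ('q'=42): chars_in_quartet=1 acc=0x2A bytes_emitted=3
After char 5 ('A'=0): chars_in_quartet=2 acc=0xA80 bytes_emitted=3
After char 6 ('o'=40): chars_in_quartet=3 acc=0x2A028 bytes_emitted=3
After char 7 ('R'=17): chars_in_quartet=4 acc=0xA80A11 -> emit A8 0A 11, reset; bytes_emitted=6
After char 8 ('a'=26): chars_in_quartet=1 acc=0x1A bytes_emitted=6
After char 9 ('A'=0): chars_in_quartet=2 acc=0x680 bytes_emitted=6
Padding '==': partial quartet acc=0x680 -> emit 68; bytes_emitted=7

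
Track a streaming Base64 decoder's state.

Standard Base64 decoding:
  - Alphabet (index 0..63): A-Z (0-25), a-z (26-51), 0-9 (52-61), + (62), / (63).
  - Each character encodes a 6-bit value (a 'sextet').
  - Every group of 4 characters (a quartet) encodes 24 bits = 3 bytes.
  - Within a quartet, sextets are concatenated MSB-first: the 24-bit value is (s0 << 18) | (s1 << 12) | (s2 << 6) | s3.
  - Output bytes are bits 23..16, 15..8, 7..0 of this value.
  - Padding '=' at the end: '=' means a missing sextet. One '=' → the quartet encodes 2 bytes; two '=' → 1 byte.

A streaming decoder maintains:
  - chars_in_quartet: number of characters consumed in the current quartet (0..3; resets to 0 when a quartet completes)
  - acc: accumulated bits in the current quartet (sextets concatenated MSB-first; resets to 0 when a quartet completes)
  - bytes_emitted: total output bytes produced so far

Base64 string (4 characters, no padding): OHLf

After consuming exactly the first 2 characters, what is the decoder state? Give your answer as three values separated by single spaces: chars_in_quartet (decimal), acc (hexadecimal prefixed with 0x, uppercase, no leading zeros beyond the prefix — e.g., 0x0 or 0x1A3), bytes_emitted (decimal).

Answer: 2 0x387 0

Derivation:
After char 0 ('O'=14): chars_in_quartet=1 acc=0xE bytes_emitted=0
After char 1 ('H'=7): chars_in_quartet=2 acc=0x387 bytes_emitted=0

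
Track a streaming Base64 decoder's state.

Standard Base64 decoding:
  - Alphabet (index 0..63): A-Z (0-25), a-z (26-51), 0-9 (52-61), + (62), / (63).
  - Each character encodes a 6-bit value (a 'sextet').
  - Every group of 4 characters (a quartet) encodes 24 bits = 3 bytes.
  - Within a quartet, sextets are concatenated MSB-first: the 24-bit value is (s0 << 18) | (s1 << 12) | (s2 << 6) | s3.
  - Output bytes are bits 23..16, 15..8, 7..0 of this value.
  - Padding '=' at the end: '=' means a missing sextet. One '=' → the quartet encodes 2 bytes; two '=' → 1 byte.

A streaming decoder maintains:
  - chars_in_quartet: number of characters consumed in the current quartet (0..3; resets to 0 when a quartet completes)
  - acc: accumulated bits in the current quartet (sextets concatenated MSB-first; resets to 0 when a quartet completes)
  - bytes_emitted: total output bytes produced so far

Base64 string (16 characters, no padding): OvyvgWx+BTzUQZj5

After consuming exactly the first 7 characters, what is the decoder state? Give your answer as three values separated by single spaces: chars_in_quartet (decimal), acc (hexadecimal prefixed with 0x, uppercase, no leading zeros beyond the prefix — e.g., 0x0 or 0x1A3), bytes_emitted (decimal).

Answer: 3 0x205B1 3

Derivation:
After char 0 ('O'=14): chars_in_quartet=1 acc=0xE bytes_emitted=0
After char 1 ('v'=47): chars_in_quartet=2 acc=0x3AF bytes_emitted=0
After char 2 ('y'=50): chars_in_quartet=3 acc=0xEBF2 bytes_emitted=0
After char 3 ('v'=47): chars_in_quartet=4 acc=0x3AFCAF -> emit 3A FC AF, reset; bytes_emitted=3
After char 4 ('g'=32): chars_in_quartet=1 acc=0x20 bytes_emitted=3
After char 5 ('W'=22): chars_in_quartet=2 acc=0x816 bytes_emitted=3
After char 6 ('x'=49): chars_in_quartet=3 acc=0x205B1 bytes_emitted=3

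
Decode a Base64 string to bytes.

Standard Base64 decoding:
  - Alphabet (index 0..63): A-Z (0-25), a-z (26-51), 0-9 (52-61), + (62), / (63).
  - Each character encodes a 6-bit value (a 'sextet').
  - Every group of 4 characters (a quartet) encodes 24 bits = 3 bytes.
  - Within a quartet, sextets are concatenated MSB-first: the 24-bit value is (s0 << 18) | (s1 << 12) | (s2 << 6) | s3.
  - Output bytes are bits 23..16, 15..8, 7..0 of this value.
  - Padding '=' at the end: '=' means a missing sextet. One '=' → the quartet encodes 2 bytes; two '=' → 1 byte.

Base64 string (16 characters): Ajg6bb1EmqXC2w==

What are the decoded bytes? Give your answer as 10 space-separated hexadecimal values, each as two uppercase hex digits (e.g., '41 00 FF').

Answer: 02 38 3A 6D BD 44 9A A5 C2 DB

Derivation:
After char 0 ('A'=0): chars_in_quartet=1 acc=0x0 bytes_emitted=0
After char 1 ('j'=35): chars_in_quartet=2 acc=0x23 bytes_emitted=0
After char 2 ('g'=32): chars_in_quartet=3 acc=0x8E0 bytes_emitted=0
After char 3 ('6'=58): chars_in_quartet=4 acc=0x2383A -> emit 02 38 3A, reset; bytes_emitted=3
After char 4 ('b'=27): chars_in_quartet=1 acc=0x1B bytes_emitted=3
After char 5 ('b'=27): chars_in_quartet=2 acc=0x6DB bytes_emitted=3
After char 6 ('1'=53): chars_in_quartet=3 acc=0x1B6F5 bytes_emitted=3
After char 7 ('E'=4): chars_in_quartet=4 acc=0x6DBD44 -> emit 6D BD 44, reset; bytes_emitted=6
After char 8 ('m'=38): chars_in_quartet=1 acc=0x26 bytes_emitted=6
After char 9 ('q'=42): chars_in_quartet=2 acc=0x9AA bytes_emitted=6
After char 10 ('X'=23): chars_in_quartet=3 acc=0x26A97 bytes_emitted=6
After char 11 ('C'=2): chars_in_quartet=4 acc=0x9AA5C2 -> emit 9A A5 C2, reset; bytes_emitted=9
After char 12 ('2'=54): chars_in_quartet=1 acc=0x36 bytes_emitted=9
After char 13 ('w'=48): chars_in_quartet=2 acc=0xDB0 bytes_emitted=9
Padding '==': partial quartet acc=0xDB0 -> emit DB; bytes_emitted=10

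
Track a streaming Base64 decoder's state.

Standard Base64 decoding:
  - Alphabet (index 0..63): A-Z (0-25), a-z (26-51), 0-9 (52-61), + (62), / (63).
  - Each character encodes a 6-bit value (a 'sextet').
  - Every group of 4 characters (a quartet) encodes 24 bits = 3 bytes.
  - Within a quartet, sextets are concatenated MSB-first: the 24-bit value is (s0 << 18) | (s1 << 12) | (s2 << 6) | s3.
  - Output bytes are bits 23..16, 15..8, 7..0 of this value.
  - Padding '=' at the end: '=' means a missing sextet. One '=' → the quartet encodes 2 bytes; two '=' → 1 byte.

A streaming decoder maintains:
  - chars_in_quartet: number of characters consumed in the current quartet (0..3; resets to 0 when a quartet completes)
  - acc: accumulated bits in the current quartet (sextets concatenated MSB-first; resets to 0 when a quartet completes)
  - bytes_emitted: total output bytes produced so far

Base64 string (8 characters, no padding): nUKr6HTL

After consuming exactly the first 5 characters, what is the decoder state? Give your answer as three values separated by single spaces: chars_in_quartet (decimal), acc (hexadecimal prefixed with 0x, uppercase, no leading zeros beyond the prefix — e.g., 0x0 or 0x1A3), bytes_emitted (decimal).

Answer: 1 0x3A 3

Derivation:
After char 0 ('n'=39): chars_in_quartet=1 acc=0x27 bytes_emitted=0
After char 1 ('U'=20): chars_in_quartet=2 acc=0x9D4 bytes_emitted=0
After char 2 ('K'=10): chars_in_quartet=3 acc=0x2750A bytes_emitted=0
After char 3 ('r'=43): chars_in_quartet=4 acc=0x9D42AB -> emit 9D 42 AB, reset; bytes_emitted=3
After char 4 ('6'=58): chars_in_quartet=1 acc=0x3A bytes_emitted=3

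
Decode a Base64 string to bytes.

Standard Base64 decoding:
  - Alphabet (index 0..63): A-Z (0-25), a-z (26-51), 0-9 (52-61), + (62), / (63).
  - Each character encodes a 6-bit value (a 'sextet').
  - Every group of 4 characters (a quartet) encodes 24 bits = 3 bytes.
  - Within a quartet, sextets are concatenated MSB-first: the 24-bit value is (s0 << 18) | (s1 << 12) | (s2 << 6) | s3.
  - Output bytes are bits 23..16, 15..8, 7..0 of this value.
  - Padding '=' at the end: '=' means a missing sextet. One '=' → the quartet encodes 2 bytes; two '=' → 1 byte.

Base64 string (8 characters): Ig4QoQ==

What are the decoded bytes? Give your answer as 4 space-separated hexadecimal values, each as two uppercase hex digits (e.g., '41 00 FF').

After char 0 ('I'=8): chars_in_quartet=1 acc=0x8 bytes_emitted=0
After char 1 ('g'=32): chars_in_quartet=2 acc=0x220 bytes_emitted=0
After char 2 ('4'=56): chars_in_quartet=3 acc=0x8838 bytes_emitted=0
After char 3 ('Q'=16): chars_in_quartet=4 acc=0x220E10 -> emit 22 0E 10, reset; bytes_emitted=3
After char 4 ('o'=40): chars_in_quartet=1 acc=0x28 bytes_emitted=3
After char 5 ('Q'=16): chars_in_quartet=2 acc=0xA10 bytes_emitted=3
Padding '==': partial quartet acc=0xA10 -> emit A1; bytes_emitted=4

Answer: 22 0E 10 A1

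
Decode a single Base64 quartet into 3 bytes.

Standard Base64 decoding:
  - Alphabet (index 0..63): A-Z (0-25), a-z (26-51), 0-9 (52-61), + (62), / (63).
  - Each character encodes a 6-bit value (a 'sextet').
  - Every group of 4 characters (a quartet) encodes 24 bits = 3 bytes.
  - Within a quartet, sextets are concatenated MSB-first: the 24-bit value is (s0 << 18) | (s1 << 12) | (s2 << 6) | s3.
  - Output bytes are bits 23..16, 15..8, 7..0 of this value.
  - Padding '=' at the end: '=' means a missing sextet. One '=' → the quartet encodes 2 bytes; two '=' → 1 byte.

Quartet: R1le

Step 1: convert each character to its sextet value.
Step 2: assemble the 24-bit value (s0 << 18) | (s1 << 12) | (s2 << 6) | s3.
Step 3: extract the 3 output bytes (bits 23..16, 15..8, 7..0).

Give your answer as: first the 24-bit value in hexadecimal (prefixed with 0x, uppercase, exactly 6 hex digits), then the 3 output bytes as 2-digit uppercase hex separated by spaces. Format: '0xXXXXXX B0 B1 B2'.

Answer: 0x47595E 47 59 5E

Derivation:
Sextets: R=17, 1=53, l=37, e=30
24-bit: (17<<18) | (53<<12) | (37<<6) | 30
      = 0x440000 | 0x035000 | 0x000940 | 0x00001E
      = 0x47595E
Bytes: (v>>16)&0xFF=47, (v>>8)&0xFF=59, v&0xFF=5E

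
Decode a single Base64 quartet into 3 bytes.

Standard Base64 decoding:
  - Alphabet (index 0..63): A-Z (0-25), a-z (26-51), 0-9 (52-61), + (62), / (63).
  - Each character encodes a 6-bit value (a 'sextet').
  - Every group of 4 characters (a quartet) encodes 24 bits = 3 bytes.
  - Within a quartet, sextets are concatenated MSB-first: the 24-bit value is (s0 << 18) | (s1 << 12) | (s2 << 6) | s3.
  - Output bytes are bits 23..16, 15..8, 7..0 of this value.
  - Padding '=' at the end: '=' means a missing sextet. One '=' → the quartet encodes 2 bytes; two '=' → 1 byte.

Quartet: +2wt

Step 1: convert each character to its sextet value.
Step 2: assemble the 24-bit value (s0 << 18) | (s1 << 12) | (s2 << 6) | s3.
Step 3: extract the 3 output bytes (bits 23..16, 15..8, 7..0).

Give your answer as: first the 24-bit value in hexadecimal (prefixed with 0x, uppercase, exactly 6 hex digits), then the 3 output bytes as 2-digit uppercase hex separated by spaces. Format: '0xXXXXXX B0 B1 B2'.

Answer: 0xFB6C2D FB 6C 2D

Derivation:
Sextets: +=62, 2=54, w=48, t=45
24-bit: (62<<18) | (54<<12) | (48<<6) | 45
      = 0xF80000 | 0x036000 | 0x000C00 | 0x00002D
      = 0xFB6C2D
Bytes: (v>>16)&0xFF=FB, (v>>8)&0xFF=6C, v&0xFF=2D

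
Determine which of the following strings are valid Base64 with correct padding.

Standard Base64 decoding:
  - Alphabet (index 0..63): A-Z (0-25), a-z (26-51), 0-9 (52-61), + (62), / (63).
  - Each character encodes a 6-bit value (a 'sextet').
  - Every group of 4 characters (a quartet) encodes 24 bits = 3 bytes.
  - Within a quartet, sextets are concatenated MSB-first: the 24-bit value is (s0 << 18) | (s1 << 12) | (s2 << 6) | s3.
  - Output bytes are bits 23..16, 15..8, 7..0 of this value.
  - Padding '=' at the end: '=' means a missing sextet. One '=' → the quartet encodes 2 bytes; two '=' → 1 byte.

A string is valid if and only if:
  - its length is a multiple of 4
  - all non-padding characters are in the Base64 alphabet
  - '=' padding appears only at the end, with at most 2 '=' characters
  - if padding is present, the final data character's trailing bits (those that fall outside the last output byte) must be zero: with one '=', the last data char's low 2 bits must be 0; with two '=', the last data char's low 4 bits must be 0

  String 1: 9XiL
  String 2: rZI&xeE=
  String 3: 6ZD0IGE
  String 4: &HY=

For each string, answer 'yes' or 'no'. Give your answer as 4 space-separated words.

String 1: '9XiL' → valid
String 2: 'rZI&xeE=' → invalid (bad char(s): ['&'])
String 3: '6ZD0IGE' → invalid (len=7 not mult of 4)
String 4: '&HY=' → invalid (bad char(s): ['&'])

Answer: yes no no no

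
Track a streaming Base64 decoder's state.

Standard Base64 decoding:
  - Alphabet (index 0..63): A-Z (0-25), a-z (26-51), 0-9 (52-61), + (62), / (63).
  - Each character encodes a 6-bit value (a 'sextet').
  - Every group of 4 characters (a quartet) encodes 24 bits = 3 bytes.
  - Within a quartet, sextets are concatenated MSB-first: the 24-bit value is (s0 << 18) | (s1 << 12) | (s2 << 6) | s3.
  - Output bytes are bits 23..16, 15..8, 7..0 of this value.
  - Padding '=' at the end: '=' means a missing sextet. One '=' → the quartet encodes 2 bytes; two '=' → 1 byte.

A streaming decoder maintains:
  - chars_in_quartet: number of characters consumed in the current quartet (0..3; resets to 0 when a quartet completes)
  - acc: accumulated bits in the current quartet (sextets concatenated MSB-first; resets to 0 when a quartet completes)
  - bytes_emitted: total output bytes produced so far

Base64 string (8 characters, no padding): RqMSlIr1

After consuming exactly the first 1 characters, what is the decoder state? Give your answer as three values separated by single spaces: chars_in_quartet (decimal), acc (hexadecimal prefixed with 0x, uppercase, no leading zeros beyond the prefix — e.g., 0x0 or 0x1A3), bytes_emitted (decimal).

After char 0 ('R'=17): chars_in_quartet=1 acc=0x11 bytes_emitted=0

Answer: 1 0x11 0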